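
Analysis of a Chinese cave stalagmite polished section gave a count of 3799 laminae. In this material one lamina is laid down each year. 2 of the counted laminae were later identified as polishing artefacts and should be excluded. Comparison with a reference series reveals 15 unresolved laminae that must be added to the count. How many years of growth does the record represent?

Adjusted count: 3799 − 2 + 15 = 3812 laminae.
One lamina per year makes the duration 3812 years.

3812 years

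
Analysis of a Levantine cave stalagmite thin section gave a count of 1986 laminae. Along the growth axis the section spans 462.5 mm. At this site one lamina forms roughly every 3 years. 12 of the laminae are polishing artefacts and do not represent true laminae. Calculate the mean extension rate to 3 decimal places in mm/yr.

0.078 mm/yr

Correcting the raw count gives 1986 − 12 = 1974 true laminae.
At 3 years per lamina, 1974 × 3 = 5922 years.
Extension rate ≈ 462.5 / 5922 = 0.078 mm/yr.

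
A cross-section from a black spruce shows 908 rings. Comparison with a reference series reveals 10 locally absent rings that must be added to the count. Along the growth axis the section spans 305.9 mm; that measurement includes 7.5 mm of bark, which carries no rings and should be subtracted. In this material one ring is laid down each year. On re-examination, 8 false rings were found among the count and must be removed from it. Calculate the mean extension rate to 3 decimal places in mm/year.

0.328 mm/year

True ring count = 908 − 8 + 10 = 910.
Net length = 305.9 − 7.5 = 298.4 mm.
Extension rate ≈ 298.4 / 910 = 0.328 mm/year.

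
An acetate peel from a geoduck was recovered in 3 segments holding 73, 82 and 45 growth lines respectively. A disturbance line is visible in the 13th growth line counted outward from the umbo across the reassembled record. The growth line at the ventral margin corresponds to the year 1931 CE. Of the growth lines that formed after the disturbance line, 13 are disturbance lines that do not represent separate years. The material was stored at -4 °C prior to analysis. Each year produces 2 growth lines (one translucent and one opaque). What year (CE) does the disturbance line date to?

1844 CE

Total growth lines = 73 + 82 + 45 = 200.
200 − 13 = 187 growth lines lie beyond the disturbance line toward the ventral margin.
Removing the 13 false growth lines leaves 187 − 13 = 174 true growth lines beyond the disturbance line.
Dividing by 2 growth lines per year: 174 / 2 = 87 years.
Counting back 87 years from 1931 CE places the disturbance line in 1931 − 87 = 1844 CE.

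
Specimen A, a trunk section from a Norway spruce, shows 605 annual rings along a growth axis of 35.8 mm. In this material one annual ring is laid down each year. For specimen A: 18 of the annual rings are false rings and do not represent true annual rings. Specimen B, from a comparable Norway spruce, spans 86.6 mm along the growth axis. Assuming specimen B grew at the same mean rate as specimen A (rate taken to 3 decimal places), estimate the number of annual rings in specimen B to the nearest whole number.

1420 annual rings

Specimen A: after corrections the count is 605 − 18 = 587 annual rings.
A: Extension rate ≈ 35.8 / 587 = 0.061 mm per year.
For B, 86.6 / 0.061 = 1419.67 years ≈ 1420 annual rings.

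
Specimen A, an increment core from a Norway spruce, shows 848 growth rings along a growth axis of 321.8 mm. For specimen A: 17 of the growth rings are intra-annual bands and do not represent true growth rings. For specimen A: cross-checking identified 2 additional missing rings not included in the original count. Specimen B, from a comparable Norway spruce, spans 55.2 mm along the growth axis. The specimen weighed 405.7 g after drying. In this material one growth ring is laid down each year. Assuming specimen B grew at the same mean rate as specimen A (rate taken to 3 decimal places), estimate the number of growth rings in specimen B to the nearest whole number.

Specimen A: true growth ring count = 848 − 17 + 2 = 833.
A: Extension rate ≈ 321.8 / 833 = 0.386 mm/yr.
B spans 55.2 / 0.386 = 143.01 years ≈ 143 growth rings.

143 growth rings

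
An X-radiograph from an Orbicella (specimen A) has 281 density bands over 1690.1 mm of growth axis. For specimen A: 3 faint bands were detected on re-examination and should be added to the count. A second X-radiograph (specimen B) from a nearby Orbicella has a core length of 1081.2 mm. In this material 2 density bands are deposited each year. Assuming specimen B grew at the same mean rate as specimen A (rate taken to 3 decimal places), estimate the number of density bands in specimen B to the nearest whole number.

Specimen A: true density band count = 281 + 3 = 284.
Specimen A: dividing by 2 density bands per year: 284 / 2 = 142 years.
A: 1690.1 mm over 142 years gives 1690.1 / 142 ≈ 11.902 mm/yr.
For B, 1081.2 / 11.902 = 90.84 years; at 2 density bands per year that is 90.84 × 2 ≈ 182 density bands.

182 density bands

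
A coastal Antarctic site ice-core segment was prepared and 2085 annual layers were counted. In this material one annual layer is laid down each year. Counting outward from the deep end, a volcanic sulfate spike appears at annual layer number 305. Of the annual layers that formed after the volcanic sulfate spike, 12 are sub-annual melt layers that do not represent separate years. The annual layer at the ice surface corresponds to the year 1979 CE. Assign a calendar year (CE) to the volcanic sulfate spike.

The volcanic sulfate spike sits at annual layer 305 from the deep end, so 2085 − 305 = 1780 annual layers formed after it.
1780 − 12 false = 1768 true annual layers after the volcanic sulfate spike.
Counting back 1768 years from 1979 CE places the volcanic sulfate spike in 1979 − 1768 = 211 CE.

211 CE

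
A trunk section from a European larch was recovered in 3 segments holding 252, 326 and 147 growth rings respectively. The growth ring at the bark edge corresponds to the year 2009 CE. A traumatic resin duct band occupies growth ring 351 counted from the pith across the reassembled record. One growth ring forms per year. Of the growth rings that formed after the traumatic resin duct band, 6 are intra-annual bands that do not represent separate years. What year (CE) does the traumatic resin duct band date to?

Total growth rings = 252 + 326 + 147 = 725.
Between growth ring 351 and the bark edge there are 725 − 351 = 374 growth rings.
Excluding 6 false growth rings: 374 − 6 = 368.
2009 − 368 = 1641 CE.

1641 CE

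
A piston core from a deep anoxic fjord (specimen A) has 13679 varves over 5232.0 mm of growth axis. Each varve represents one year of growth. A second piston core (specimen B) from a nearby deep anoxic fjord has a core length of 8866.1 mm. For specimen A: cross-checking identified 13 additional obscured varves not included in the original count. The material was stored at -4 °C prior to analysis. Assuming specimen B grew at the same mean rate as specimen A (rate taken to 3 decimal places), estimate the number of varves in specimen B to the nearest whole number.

23210 varves

Specimen A: true varve count = 13679 + 13 = 13692.
A: Extension rate ≈ 5232.0 / 13692 = 0.382 mm/year.
B spans 8866.1 / 0.382 = 23209.69 years ≈ 23210 varves.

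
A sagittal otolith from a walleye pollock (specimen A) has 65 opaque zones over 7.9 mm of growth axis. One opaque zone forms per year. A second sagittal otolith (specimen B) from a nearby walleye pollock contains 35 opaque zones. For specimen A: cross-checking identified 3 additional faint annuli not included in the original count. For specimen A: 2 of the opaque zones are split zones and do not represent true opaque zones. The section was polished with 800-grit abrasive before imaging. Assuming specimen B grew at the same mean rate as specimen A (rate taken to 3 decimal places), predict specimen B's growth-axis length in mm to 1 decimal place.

4.2 mm

Specimen A: correcting the raw count gives 65 − 2 + 3 = 66 true opaque zones.
A: Mean rate = 7.9 mm / 66 years ≈ 0.120 mm per year.
For B, 0.120 mm/year × 35 years = 4.2 mm.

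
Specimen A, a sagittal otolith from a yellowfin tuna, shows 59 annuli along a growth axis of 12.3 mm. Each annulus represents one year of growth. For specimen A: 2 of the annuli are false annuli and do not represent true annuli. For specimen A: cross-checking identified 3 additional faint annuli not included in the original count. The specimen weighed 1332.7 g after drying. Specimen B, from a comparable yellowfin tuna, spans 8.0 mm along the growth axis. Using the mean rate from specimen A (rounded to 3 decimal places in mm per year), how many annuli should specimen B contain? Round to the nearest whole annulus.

Specimen A: correcting the raw count gives 59 − 2 + 3 = 60 true annuli.
A: 12.3 mm over 60 years gives 12.3 / 60 ≈ 0.205 mm per year.
Specimen B: 8.0 mm / 0.205 mm per year = 39.02 years ≈ 39 annuli.

39 annuli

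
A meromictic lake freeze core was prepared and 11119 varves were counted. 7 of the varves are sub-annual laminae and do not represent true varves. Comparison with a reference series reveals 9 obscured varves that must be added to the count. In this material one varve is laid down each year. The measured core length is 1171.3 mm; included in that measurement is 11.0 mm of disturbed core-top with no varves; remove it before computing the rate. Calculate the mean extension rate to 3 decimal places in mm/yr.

After corrections the count is 11119 − 7 + 9 = 11121 varves.
Removing the 11.0 mm offcut leaves 1171.3 − 11.0 = 1160.3 mm.
1160.3 mm over 11121 years gives 1160.3 / 11121 ≈ 0.104 mm/yr.

0.104 mm/yr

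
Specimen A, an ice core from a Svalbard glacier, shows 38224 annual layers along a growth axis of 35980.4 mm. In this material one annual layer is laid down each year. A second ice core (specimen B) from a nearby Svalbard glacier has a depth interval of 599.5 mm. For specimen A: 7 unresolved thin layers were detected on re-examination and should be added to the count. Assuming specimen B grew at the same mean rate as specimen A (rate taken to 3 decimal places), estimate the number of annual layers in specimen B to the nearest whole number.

Specimen A: correcting the raw count gives 38224 + 7 = 38231 true annual layers.
A: Mean rate = 35980.4 mm / 38231 years ≈ 0.941 mm/year.
For B, 599.5 / 0.941 = 637.09 years ≈ 637 annual layers.

637 annual layers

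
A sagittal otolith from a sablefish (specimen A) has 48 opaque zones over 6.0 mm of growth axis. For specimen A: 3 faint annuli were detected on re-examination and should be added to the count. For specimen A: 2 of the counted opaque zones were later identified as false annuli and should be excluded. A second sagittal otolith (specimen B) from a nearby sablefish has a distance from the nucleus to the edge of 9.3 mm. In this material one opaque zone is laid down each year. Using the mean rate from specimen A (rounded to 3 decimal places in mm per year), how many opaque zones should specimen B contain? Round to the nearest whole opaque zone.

Specimen A: true opaque zone count = 48 − 2 + 3 = 49.
A: Extension rate ≈ 6.0 / 49 = 0.122 mm/year.
For B, 9.3 / 0.122 = 76.23 years ≈ 76 opaque zones.

76 opaque zones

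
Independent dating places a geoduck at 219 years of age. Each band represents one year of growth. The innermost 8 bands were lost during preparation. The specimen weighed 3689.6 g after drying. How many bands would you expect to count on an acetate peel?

211 bands

At one band per year, 219 years correspond to 219 bands.
Subtracting the 8 bands not captured gives 219 − 8 = 211 bands in the record.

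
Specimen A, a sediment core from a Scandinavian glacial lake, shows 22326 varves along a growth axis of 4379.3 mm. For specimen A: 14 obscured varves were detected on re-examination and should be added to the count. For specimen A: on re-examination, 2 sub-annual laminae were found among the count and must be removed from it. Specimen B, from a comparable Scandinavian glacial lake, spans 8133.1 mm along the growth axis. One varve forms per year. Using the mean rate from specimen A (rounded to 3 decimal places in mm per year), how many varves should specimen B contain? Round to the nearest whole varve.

41495 varves

Specimen A: adjusted count: 22326 − 2 + 14 = 22338 varves.
A: Mean rate = 4379.3 mm / 22338 years ≈ 0.196 mm/year.
For B, 8133.1 / 0.196 = 41495.41 years ≈ 41495 varves.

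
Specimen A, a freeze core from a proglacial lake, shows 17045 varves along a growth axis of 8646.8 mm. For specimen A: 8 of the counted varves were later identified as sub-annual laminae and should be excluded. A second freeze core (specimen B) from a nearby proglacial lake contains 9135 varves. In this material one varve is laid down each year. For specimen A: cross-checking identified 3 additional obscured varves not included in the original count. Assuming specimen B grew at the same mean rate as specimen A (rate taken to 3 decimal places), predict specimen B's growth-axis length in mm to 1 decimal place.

4631.4 mm

Specimen A: adjusted count: 17045 − 8 + 3 = 17040 varves.
A: 8646.8 mm over 17040 years gives 8646.8 / 17040 ≈ 0.507 mm/yr.
B's length ≈ 0.507 × 9135 = 4631.4 mm.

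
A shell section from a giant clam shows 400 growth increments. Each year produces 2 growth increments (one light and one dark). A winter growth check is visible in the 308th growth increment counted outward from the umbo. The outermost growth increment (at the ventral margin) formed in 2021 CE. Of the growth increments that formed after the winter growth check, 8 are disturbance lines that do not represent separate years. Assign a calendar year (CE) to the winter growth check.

Between growth increment 308 and the ventral margin there are 400 − 308 = 92 growth increments.
Removing the 8 false growth increments leaves 92 − 8 = 84 true growth increments beyond the winter growth check.
84 growth increments at 2 per year is 84 / 2 = 42 years.
2021 − 42 = 1979 CE.

1979 CE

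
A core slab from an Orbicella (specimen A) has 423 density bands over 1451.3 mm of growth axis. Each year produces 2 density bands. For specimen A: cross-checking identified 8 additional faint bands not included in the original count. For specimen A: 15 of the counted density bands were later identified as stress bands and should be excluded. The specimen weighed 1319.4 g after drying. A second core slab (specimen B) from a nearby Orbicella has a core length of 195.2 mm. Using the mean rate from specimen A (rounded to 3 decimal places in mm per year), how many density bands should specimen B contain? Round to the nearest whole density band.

56 density bands

Specimen A: after corrections the count is 423 − 15 + 8 = 416 density bands.
Specimen A: 416 density bands at 2 per year is 416 / 2 = 208 years.
A: 1451.3 mm over 208 years gives 1451.3 / 208 ≈ 6.977 mm/yr.
Specimen B: 195.2 mm / 6.977 mm per year = 27.98 years; at 2 density bands per year that is 27.98 × 2 ≈ 56 density bands.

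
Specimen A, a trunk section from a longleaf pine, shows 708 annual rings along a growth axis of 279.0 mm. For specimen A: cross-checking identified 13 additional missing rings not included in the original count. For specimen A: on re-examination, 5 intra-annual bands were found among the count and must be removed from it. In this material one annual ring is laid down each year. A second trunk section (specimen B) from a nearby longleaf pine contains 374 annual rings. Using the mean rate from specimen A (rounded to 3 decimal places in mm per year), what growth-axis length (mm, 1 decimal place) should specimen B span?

Specimen A: correcting the raw count gives 708 − 5 + 13 = 716 true annual rings.
A: Mean rate = 279.0 mm / 716 years ≈ 0.390 mm per year.
B's length ≈ 0.390 × 374 = 145.9 mm.

145.9 mm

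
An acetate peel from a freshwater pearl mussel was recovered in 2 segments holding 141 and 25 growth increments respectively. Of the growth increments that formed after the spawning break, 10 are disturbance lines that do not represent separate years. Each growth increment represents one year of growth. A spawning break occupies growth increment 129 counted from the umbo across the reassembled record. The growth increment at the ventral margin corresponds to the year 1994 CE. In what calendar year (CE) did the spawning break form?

Total growth increments = 141 + 25 = 166.
The spawning break sits at growth increment 129 from the umbo, so 166 − 129 = 37 growth increments formed after it.
Excluding 10 false growth increments: 37 − 10 = 27.
Counting back 27 years from 1994 CE places the spawning break in 1994 − 27 = 1967 CE.

1967 CE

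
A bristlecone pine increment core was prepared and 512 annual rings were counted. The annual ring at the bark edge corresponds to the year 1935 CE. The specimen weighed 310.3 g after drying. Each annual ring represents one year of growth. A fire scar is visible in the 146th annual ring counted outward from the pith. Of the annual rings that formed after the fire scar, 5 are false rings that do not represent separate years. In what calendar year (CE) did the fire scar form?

1574 CE

512 − 146 = 366 annual rings lie beyond the fire scar toward the bark edge.
366 − 5 false = 361 true annual rings after the fire scar.
Counting back 361 years from 1935 CE places the fire scar in 1935 − 361 = 1574 CE.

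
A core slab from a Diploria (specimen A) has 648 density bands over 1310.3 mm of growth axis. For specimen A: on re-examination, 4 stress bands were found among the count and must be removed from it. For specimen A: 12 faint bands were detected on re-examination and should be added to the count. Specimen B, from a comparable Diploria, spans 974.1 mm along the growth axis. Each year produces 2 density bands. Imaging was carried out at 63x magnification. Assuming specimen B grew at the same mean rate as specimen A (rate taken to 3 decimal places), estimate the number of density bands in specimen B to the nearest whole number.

488 density bands

Specimen A: correcting the raw count gives 648 − 4 + 12 = 656 true density bands.
Specimen A: dividing by 2 density bands per year: 656 / 2 = 328 years.
A: 1310.3 mm over 328 years gives 1310.3 / 328 ≈ 3.995 mm per year.
Specimen B: 974.1 mm / 3.995 mm per year = 243.83 years; at 2 density bands per year that is 243.83 × 2 ≈ 488 density bands.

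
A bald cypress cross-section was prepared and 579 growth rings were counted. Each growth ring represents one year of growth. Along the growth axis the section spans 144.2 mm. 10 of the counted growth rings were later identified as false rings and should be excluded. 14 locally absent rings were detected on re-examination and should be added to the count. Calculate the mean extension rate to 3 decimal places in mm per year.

After corrections the count is 579 − 10 + 14 = 583 growth rings.
Extension rate ≈ 144.2 / 583 = 0.247 mm per year.

0.247 mm per year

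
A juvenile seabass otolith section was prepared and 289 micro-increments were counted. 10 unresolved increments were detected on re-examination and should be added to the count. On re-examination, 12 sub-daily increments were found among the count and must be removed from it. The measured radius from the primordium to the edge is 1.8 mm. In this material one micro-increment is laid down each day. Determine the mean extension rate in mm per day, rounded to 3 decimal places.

0.006 mm per day

After corrections the count is 289 − 12 + 10 = 287 micro-increments.
Mean rate = 1.8 mm / 287 days ≈ 0.006 mm per day.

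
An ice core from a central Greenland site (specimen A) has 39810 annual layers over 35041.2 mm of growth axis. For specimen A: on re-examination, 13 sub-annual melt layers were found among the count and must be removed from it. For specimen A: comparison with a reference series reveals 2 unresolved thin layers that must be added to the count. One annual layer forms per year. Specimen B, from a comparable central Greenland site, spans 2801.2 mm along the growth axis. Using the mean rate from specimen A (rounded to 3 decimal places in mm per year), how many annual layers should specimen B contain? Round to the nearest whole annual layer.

Specimen A: correcting the raw count gives 39810 − 13 + 2 = 39799 true annual layers.
A: Extension rate ≈ 35041.2 / 39799 = 0.880 mm/year.
For B, 2801.2 / 0.880 = 3183.18 years ≈ 3183 annual layers.

3183 annual layers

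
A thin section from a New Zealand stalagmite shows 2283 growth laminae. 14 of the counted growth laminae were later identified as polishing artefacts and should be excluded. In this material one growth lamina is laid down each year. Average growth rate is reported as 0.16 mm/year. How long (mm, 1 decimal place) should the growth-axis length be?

Correcting the raw count gives 2283 − 14 = 2269 true growth laminae.
2269 years at 0.16 mm/year gives 0.16 × 2269 = 363.0 mm.

363.0 mm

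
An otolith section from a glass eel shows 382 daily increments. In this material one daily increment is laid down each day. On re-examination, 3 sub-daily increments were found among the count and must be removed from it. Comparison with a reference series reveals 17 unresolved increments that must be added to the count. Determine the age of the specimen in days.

396 d

Correcting the raw count gives 382 − 3 + 17 = 396 true daily increments.
With a one-to-one daily increment periodicity this is 396 days.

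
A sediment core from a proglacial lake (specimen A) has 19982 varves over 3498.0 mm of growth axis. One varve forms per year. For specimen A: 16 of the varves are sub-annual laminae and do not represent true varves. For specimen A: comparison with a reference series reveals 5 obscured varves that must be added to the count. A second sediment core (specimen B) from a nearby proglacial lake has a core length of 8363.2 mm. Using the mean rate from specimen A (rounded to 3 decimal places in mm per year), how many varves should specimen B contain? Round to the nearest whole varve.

47790 varves

Specimen A: after corrections the count is 19982 − 16 + 5 = 19971 varves.
A: Mean rate = 3498.0 mm / 19971 years ≈ 0.175 mm per year.
For B, 8363.2 / 0.175 = 47789.71 years ≈ 47790 varves.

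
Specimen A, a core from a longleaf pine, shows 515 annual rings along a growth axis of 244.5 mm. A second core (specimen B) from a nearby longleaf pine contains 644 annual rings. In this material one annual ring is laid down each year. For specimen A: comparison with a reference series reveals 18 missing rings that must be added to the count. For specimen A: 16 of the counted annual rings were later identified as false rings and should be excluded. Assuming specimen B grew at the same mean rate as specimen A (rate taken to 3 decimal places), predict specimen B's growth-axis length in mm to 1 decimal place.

304.6 mm

Specimen A: true annual ring count = 515 − 16 + 18 = 517.
A: 244.5 mm over 517 years gives 244.5 / 517 ≈ 0.473 mm per year.
Length of B = 0.473 × 644 = 304.6 mm.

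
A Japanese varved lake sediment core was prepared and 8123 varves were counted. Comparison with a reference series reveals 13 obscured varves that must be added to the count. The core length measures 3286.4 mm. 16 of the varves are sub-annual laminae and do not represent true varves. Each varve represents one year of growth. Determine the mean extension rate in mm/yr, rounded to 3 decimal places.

0.405 mm/yr

Adjusted count: 8123 − 16 + 13 = 8120 varves.
Mean rate = 3286.4 mm / 8120 years ≈ 0.405 mm/yr.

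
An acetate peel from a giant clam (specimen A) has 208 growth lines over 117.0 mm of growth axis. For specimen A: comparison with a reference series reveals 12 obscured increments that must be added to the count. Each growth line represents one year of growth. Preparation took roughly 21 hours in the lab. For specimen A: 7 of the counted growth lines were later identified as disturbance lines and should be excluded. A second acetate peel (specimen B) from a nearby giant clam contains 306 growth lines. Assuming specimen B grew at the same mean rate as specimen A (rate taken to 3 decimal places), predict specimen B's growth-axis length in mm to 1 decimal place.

Specimen A: adjusted count: 208 − 7 + 12 = 213 growth lines.
A: Extension rate ≈ 117.0 / 213 = 0.549 mm per year.
Length of B = 0.549 × 306 = 168.0 mm.

168.0 mm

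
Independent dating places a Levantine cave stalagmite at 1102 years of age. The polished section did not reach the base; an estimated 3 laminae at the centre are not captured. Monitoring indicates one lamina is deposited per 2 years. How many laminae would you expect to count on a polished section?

At 2 years per lamina, 1102 / 2 = 551 laminae are expected.
Less the 3 uncaptured laminae: 551 − 3 = 548.

548 laminae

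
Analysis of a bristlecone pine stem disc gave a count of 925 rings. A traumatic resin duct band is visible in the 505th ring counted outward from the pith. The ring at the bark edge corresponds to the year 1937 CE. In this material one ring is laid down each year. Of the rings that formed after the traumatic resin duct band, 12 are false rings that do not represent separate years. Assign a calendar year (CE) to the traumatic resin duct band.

Between ring 505 and the bark edge there are 925 − 505 = 420 rings.
Removing the 12 false rings leaves 420 − 12 = 408 true rings beyond the traumatic resin duct band.
1937 − 408 = 1529 CE.

1529 CE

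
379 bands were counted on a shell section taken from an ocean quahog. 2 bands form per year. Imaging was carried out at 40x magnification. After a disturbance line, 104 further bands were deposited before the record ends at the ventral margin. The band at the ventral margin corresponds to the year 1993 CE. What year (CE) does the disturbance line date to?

1941 CE

104 bands formed after the disturbance line.
104 bands at 2 per year is 104 / 2 = 52 years.
The band at the ventral margin is 1993 CE, so the disturbance line dates to 1993 − 52 = 1941 CE.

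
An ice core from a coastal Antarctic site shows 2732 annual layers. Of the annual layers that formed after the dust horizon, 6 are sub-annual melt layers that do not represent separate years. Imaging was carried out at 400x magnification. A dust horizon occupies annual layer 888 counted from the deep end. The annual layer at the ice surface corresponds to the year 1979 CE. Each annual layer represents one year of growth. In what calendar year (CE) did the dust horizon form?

The dust horizon sits at annual layer 888 from the deep end, so 2732 − 888 = 1844 annual layers formed after it.
Removing the 6 false annual layers leaves 1844 − 6 = 1838 true annual layers beyond the dust horizon.
Counting back 1838 years from 1979 CE places the dust horizon in 1979 − 1838 = 141 CE.

141 CE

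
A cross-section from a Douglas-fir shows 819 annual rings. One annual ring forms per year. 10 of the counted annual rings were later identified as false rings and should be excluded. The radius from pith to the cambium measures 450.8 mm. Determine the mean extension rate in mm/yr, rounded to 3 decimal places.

After corrections the count is 819 − 10 = 809 annual rings.
Mean rate = 450.8 mm / 809 years ≈ 0.557 mm/yr.

0.557 mm/yr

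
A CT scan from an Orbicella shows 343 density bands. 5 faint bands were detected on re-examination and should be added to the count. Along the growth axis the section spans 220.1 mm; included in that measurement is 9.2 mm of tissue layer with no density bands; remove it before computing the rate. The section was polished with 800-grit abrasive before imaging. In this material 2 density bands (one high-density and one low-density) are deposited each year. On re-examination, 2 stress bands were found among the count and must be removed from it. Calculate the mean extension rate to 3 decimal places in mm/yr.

Adjusted count: 343 − 2 + 5 = 346 density bands.
346 density bands at 2 per year is 346 / 2 = 173 years.
The growth record spans 220.1 − 9.2 = 210.9 mm.
Mean rate = 210.9 mm / 173 years ≈ 1.219 mm/yr.

1.219 mm/yr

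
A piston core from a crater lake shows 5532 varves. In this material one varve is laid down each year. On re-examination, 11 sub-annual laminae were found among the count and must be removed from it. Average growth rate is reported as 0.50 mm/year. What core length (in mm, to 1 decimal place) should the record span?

2760.5 mm

True varve count = 5532 − 11 = 5521.
Length ≈ 0.50 × 5521 = 2760.5 mm.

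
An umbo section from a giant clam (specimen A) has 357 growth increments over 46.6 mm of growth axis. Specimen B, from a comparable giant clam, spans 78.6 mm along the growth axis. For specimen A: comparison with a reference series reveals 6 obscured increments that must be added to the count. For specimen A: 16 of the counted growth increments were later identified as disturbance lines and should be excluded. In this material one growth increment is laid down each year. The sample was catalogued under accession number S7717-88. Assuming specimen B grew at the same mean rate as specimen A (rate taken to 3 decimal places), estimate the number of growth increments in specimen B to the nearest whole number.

587 growth increments

Specimen A: true growth increment count = 357 − 16 + 6 = 347.
A: 46.6 mm over 347 years gives 46.6 / 347 ≈ 0.134 mm/year.
For B, 78.6 / 0.134 = 586.57 years ≈ 587 growth increments.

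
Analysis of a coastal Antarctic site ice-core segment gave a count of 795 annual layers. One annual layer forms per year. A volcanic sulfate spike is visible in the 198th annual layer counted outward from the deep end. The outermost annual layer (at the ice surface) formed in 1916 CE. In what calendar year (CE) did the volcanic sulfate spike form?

1319 CE

The volcanic sulfate spike sits at annual layer 198 from the deep end, so 795 − 198 = 597 annual layers formed after it.
1916 − 597 = 1319 CE.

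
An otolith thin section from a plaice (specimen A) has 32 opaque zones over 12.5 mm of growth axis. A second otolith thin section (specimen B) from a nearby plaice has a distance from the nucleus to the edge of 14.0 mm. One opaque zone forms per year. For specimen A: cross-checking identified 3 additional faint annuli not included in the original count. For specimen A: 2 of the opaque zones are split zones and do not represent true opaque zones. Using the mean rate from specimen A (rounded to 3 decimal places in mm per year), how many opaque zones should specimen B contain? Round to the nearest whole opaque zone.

Specimen A: after corrections the count is 32 − 2 + 3 = 33 opaque zones.
A: Extension rate ≈ 12.5 / 33 = 0.379 mm/yr.
B spans 14.0 / 0.379 = 36.94 years ≈ 37 opaque zones.

37 opaque zones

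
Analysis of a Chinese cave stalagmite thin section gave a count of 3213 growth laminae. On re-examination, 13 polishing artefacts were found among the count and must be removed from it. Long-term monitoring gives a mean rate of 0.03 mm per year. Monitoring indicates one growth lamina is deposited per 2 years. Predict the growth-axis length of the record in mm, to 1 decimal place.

After corrections the count is 3213 − 13 = 3200 growth laminae.
3200 growth laminae at 2 years each span 3200 × 2 = 6400 years.
6400 years at 0.03 mm/year gives 0.03 × 6400 = 192.0 mm.

192.0 mm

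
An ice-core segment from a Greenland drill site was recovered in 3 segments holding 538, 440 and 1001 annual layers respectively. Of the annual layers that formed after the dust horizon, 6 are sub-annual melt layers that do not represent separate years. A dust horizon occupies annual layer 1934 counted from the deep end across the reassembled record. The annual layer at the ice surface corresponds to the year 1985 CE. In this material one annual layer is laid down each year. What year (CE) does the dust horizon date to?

Total annual layers = 538 + 440 + 1001 = 1979.
Between annual layer 1934 and the ice surface there are 1979 − 1934 = 45 annual layers.
Excluding 6 false annual layers: 45 − 6 = 39.
The annual layer at the ice surface is 1985 CE, so the dust horizon dates to 1985 − 39 = 1946 CE.

1946 CE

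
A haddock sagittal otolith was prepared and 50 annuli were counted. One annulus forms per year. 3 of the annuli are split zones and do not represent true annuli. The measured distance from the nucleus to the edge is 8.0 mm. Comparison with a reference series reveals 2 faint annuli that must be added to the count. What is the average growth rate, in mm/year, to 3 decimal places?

0.163 mm/year

Correcting the raw count gives 50 − 3 + 2 = 49 true annuli.
Extension rate ≈ 8.0 / 49 = 0.163 mm/year.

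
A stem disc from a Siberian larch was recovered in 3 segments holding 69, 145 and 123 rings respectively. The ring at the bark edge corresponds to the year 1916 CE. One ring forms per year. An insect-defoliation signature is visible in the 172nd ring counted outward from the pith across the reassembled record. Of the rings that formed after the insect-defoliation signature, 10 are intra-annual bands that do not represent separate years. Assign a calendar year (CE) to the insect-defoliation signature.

1761 CE

Total rings = 69 + 145 + 123 = 337.
337 − 172 = 165 rings lie beyond the insect-defoliation signature toward the bark edge.
Excluding 10 false rings: 165 − 10 = 155.
The ring at the bark edge is 1916 CE, so the insect-defoliation signature dates to 1916 − 155 = 1761 CE.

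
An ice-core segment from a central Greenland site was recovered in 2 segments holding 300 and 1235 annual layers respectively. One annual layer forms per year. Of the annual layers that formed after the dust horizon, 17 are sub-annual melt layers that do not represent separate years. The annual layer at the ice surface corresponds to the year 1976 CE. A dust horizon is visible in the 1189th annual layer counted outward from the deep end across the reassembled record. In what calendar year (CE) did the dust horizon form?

1647 CE

Total annual layers = 300 + 1235 = 1535.
Between annual layer 1189 and the ice surface there are 1535 − 1189 = 346 annual layers.
Removing the 17 false annual layers leaves 346 − 17 = 329 true annual layers beyond the dust horizon.
The annual layer at the ice surface is 1976 CE, so the dust horizon dates to 1976 − 329 = 1647 CE.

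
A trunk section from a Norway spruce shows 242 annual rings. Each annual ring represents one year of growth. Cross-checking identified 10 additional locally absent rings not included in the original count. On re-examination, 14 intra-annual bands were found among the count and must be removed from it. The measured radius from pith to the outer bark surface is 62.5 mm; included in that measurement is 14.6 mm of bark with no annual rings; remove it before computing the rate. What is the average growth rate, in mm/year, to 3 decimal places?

Adjusted count: 242 − 14 + 10 = 238 annual rings.
Removing the 14.6 mm offcut leaves 62.5 − 14.6 = 47.9 mm.
Mean rate = 47.9 mm / 238 years ≈ 0.201 mm/year.

0.201 mm/year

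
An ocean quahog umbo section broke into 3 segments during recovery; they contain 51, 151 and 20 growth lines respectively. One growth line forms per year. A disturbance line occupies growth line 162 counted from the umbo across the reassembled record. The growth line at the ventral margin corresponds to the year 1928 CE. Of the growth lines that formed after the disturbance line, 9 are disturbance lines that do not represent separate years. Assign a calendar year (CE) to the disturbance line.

Total growth lines = 51 + 151 + 20 = 222.
The disturbance line sits at growth line 162 from the umbo, so 222 − 162 = 60 growth lines formed after it.
60 − 9 false = 51 true growth lines after the disturbance line.
The growth line at the ventral margin is 1928 CE, so the disturbance line dates to 1928 − 51 = 1877 CE.

1877 CE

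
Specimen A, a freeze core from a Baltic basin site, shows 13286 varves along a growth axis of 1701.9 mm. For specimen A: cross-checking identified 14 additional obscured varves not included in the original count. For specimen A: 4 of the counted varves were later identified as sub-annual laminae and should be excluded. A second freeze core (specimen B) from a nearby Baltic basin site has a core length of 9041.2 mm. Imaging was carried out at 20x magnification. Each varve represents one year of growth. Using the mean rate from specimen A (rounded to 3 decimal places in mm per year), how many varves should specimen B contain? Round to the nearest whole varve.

70634 varves

Specimen A: correcting the raw count gives 13286 − 4 + 14 = 13296 true varves.
A: Mean rate = 1701.9 mm / 13296 years ≈ 0.128 mm per year.
For B, 9041.2 / 0.128 = 70634.38 years ≈ 70634 varves.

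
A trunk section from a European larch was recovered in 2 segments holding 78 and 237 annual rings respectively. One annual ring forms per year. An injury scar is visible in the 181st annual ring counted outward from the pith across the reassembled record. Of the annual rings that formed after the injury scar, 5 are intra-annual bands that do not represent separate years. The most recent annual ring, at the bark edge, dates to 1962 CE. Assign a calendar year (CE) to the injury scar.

Total annual rings = 78 + 237 = 315.
315 − 181 = 134 annual rings lie beyond the injury scar toward the bark edge.
134 − 5 false = 129 true annual rings after the injury scar.
1962 − 129 = 1833 CE.

1833 CE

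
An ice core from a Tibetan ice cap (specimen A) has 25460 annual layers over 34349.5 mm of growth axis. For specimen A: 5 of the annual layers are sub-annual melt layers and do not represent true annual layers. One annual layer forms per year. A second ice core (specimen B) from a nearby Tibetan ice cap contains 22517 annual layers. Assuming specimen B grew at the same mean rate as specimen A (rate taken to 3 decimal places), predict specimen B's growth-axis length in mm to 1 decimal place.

30375.4 mm

Specimen A: after corrections the count is 25460 − 5 = 25455 annual layers.
A: 34349.5 mm over 25455 years gives 34349.5 / 25455 ≈ 1.349 mm/yr.
B's length ≈ 1.349 × 22517 = 30375.4 mm.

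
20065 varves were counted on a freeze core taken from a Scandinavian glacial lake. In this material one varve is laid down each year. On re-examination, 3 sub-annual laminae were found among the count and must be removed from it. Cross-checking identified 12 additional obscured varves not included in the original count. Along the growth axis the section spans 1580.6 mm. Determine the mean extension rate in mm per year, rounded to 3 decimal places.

0.079 mm per year

After corrections the count is 20065 − 3 + 12 = 20074 varves.
1580.6 mm over 20074 years gives 1580.6 / 20074 ≈ 0.079 mm per year.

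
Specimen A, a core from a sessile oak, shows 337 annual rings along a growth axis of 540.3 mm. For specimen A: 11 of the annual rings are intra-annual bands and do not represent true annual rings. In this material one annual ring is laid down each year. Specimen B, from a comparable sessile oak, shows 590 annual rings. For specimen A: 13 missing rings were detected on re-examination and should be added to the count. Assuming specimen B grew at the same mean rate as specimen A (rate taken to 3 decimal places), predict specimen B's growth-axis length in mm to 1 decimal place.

940.5 mm

Specimen A: true annual ring count = 337 − 11 + 13 = 339.
A: 540.3 mm over 339 years gives 540.3 / 339 ≈ 1.594 mm per year.
B's length ≈ 1.594 × 590 = 940.5 mm.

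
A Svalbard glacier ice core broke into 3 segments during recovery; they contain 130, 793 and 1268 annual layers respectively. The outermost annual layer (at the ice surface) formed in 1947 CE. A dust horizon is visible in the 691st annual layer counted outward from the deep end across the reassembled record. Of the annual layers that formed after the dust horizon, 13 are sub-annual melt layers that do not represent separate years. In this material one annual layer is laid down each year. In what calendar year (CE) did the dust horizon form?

460 CE

Total annual layers = 130 + 793 + 1268 = 2191.
Between annual layer 691 and the ice surface there are 2191 − 691 = 1500 annual layers.
Removing the 13 false annual layers leaves 1500 − 13 = 1487 true annual layers beyond the dust horizon.
The annual layer at the ice surface is 1947 CE, so the dust horizon dates to 1947 − 1487 = 460 CE.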